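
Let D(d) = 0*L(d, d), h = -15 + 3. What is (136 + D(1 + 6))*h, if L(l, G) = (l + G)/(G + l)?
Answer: -1632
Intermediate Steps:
h = -12
L(l, G) = 1 (L(l, G) = (G + l)/(G + l) = 1)
D(d) = 0 (D(d) = 0*1 = 0)
(136 + D(1 + 6))*h = (136 + 0)*(-12) = 136*(-12) = -1632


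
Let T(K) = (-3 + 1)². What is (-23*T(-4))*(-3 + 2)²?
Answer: -92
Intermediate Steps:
T(K) = 4 (T(K) = (-2)² = 4)
(-23*T(-4))*(-3 + 2)² = (-23*4)*(-3 + 2)² = -92*(-1)² = -92*1 = -92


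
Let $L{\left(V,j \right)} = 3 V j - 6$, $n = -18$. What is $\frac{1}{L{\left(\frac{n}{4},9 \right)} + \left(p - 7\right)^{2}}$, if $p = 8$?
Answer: $- \frac{2}{253} \approx -0.0079051$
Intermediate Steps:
$L{\left(V,j \right)} = -6 + 3 V j$ ($L{\left(V,j \right)} = 3 V j - 6 = -6 + 3 V j$)
$\frac{1}{L{\left(\frac{n}{4},9 \right)} + \left(p - 7\right)^{2}} = \frac{1}{\left(-6 + 3 \left(- \frac{18}{4}\right) 9\right) + \left(8 - 7\right)^{2}} = \frac{1}{\left(-6 + 3 \left(\left(-18\right) \frac{1}{4}\right) 9\right) + 1^{2}} = \frac{1}{\left(-6 + 3 \left(- \frac{9}{2}\right) 9\right) + 1} = \frac{1}{\left(-6 - \frac{243}{2}\right) + 1} = \frac{1}{- \frac{255}{2} + 1} = \frac{1}{- \frac{253}{2}} = - \frac{2}{253}$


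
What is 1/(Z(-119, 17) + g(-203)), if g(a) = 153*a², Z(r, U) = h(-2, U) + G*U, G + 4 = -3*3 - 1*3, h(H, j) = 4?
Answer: 1/6304709 ≈ 1.5861e-7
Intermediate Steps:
G = -16 (G = -4 + (-3*3 - 1*3) = -4 + (-9 - 3) = -4 - 12 = -16)
Z(r, U) = 4 - 16*U
1/(Z(-119, 17) + g(-203)) = 1/((4 - 16*17) + 153*(-203)²) = 1/((4 - 272) + 153*41209) = 1/(-268 + 6304977) = 1/6304709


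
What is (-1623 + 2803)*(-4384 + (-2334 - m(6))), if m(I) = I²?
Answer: -7969720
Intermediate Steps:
(-1623 + 2803)*(-4384 + (-2334 - m(6))) = (-1623 + 2803)*(-4384 + (-2334 - 1*6²)) = 1180*(-4384 + (-2334 - 1*36)) = 1180*(-4384 + (-2334 - 36)) = 1180*(-4384 - 2370) = 1180*(-6754) = -7969720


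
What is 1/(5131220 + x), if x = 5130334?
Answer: 1/10261554 ≈ 9.7451e-8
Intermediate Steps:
1/(5131220 + x) = 1/(5131220 + 5130334) = 1/10261554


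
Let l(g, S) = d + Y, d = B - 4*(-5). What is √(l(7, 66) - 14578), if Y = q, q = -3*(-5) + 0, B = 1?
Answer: I*√14542 ≈ 120.59*I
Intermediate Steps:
q = 15 (q = 15 + 0 = 15)
d = 21 (d = 1 - 4*(-5) = 1 + 20 = 21)
Y = 15
l(g, S) = 36 (l(g, S) = 21 + 15 = 36)
√(l(7, 66) - 14578) = √(36 - 14578) = √(-14542) = I*√14542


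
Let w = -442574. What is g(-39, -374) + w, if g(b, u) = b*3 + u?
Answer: -443065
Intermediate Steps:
g(b, u) = u + 3*b (g(b, u) = 3*b + u = u + 3*b)
g(-39, -374) + w = (-374 + 3*(-39)) - 442574 = (-374 - 117) - 442574 = -491 - 442574 = -443065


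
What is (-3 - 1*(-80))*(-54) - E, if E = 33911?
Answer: -38069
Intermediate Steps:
(-3 - 1*(-80))*(-54) - E = (-3 - 1*(-80))*(-54) - 1*33911 = (-3 + 80)*(-54) - 33911 = 77*(-54) - 33911 = -4158 - 33911 = -38069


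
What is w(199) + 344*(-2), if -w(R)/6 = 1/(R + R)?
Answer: -136915/199 ≈ -688.01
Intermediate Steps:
w(R) = -3/R (w(R) = -6/(R + R) = -6*1/(2*R) = -3/R)
w(199) + 344*(-2) = -3/199 + 344*(-2) = -3*1/199 - 688 = -3/199 - 688 = -136915/199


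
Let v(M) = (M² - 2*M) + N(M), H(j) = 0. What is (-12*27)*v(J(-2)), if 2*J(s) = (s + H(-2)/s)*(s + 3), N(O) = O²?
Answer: -1296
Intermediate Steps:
J(s) = s*(3 + s)/2 (J(s) = ((s + 0/s)*(s + 3))/2 = ((s + 0)*(3 + s))/2 = (s*(3 + s))/2 = s*(3 + s)/2)
v(M) = -2*M + 2*M² (v(M) = (M² - 2*M) + M² = -2*M + 2*M²)
(-12*27)*v(J(-2)) = (-12*27)*(2*((½)*(-2)*(3 - 2))*(-1 + (½)*(-2)*(3 - 2))) = -648*(½)*(-2)*1*(-1 + (½)*(-2)*1) = -648*(-1)*(-1 - 1) = -648*(-1)*(-2) = -324*4 = -1296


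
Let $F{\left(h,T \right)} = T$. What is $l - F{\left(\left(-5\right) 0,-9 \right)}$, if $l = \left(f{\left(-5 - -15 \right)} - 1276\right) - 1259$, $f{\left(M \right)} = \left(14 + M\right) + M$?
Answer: $-2492$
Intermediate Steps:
$f{\left(M \right)} = 14 + 2 M$
$l = -2501$ ($l = \left(\left(14 + 2 \left(-5 - -15\right)\right) - 1276\right) - 1259 = \left(\left(14 + 2 \left(-5 + 15\right)\right) - 1276\right) - 1259 = \left(\left(14 + 2 \cdot 10\right) - 1276\right) - 1259 = \left(\left(14 + 20\right) - 1276\right) - 1259 = \left(34 - 1276\right) - 1259 = -1242 - 1259 = -2501$)
$l - F{\left(\left(-5\right) 0,-9 \right)} = -2501 - -9 = -2501 + 9 = -2492$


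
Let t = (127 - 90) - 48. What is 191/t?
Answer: -191/11 ≈ -17.364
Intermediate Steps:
t = -11 (t = 37 - 48 = -11)
191/t = 191/(-11) = 191*(-1/11) = -191/11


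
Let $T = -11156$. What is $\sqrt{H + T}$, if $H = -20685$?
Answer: $i \sqrt{31841} \approx 178.44 i$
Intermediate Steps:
$\sqrt{H + T} = \sqrt{-20685 - 11156} = \sqrt{-31841} = i \sqrt{31841}$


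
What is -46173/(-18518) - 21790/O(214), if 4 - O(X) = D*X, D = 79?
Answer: 591961633/156495618 ≈ 3.7826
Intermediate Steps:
O(X) = 4 - 79*X
-46173/(-18518) - 21790/O(214) = -46173/(-18518) - 21790/(4 - 79*214) = -46173*(-1/18518) - 21790/(4 - 16906) = 46173/18518 - 21790/(-16902) = 46173/18518 - 21790*(-1/16902) = 46173/18518 + 10895/8451 = 591961633/156495618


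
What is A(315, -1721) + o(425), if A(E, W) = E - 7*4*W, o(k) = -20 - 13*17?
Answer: 48262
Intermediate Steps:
o(k) = -241 (o(k) = -20 - 221 = -241)
A(E, W) = E - 28*W
A(315, -1721) + o(425) = (315 - 28*(-1721)) - 241 = (315 + 48188) - 241 = 48503 - 241 = 48262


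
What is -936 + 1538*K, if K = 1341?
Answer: 2061522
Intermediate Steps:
-936 + 1538*K = -936 + 1538*1341 = -936 + 2062458 = 2061522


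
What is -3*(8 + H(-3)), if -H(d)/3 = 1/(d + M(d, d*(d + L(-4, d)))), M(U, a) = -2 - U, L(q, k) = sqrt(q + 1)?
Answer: -57/2 ≈ -28.500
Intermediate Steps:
L(q, k) = sqrt(1 + q)
H(d) = 3/2 (H(d) = -3/(d + (-2 - d)) = -3/(-2) = -3*(-1/2) = 3/2)
-3*(8 + H(-3)) = -3*(8 + 3/2) = -3*19/2 = -57/2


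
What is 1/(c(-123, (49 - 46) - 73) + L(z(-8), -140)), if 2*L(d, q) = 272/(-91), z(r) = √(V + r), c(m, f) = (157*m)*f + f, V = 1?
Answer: 91/123004564 ≈ 7.3981e-7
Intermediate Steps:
c(m, f) = f + 157*f*m (c(m, f) = 157*f*m + f = f + 157*f*m)
z(r) = √(1 + r)
L(d, q) = -136/91 (L(d, q) = (272/(-91))/2 = (272*(-1/91))/2 = (½)*(-272/91) = -136/91)
1/(c(-123, (49 - 46) - 73) + L(z(-8), -140)) = 1/(((49 - 46) - 73)*(1 + 157*(-123)) - 136/91) = 1/((3 - 73)*(1 - 19311) - 136/91) = 1/(-70*(-19310) - 136/91) = 1/(1351700 - 136/91) = 1/(123004564/91) = 91/123004564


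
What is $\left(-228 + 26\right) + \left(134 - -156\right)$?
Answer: $88$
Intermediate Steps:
$\left(-228 + 26\right) + \left(134 - -156\right) = -202 + \left(134 + 156\right) = -202 + 290 = 88$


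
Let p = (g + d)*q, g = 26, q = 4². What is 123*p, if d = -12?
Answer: 27552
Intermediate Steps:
q = 16
p = 224 (p = (26 - 12)*16 = 14*16 = 224)
123*p = 123*224 = 27552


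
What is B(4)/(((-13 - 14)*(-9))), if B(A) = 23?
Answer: 23/243 ≈ 0.094650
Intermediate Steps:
B(4)/(((-13 - 14)*(-9))) = 23/(((-13 - 14)*(-9))) = 23/((-27*(-9))) = 23/243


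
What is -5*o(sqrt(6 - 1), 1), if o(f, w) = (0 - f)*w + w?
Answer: -5 + 5*sqrt(5) ≈ 6.1803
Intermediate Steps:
o(f, w) = w - f*w (o(f, w) = (-f)*w + w = -f*w + w = w - f*w)
-5*o(sqrt(6 - 1), 1) = -5*1*(1 - sqrt(6 - 1)) = -5*1*(1 - sqrt(5)) = -5*(1 - sqrt(5)) = -(5 - 5*sqrt(5)) = -5 + 5*sqrt(5)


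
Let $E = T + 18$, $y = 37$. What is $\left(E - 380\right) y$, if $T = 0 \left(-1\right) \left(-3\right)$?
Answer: $-13394$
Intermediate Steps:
$T = 0$ ($T = 0 \left(-3\right) = 0$)
$E = 18$ ($E = 0 + 18 = 18$)
$\left(E - 380\right) y = \left(18 - 380\right) 37 = \left(-362\right) 37 = -13394$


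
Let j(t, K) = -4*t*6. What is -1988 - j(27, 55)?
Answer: -1340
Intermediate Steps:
j(t, K) = -24*t
-1988 - j(27, 55) = -1988 - (-24)*27 = -1988 - 1*(-648) = -1988 + 648 = -1340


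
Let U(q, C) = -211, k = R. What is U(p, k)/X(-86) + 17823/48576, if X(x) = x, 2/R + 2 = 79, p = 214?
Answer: 1963719/696256 ≈ 2.8204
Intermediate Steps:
R = 2/77 (R = 2/(-2 + 79) = 2/77 ≈ 0.025974)
k = 2/77 ≈ 0.025974
U(p, k)/X(-86) + 17823/48576 = -211/(-86) + 17823/48576 = -211*(-1/86) + 17823*(1/48576) = 211/86 + 5941/16192 = 1963719/696256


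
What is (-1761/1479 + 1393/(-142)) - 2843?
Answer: -199797161/70006 ≈ -2854.0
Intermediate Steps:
(-1761/1479 + 1393/(-142)) - 2843 = (-1761*1/1479 + 1393*(-1/142)) - 2843 = (-587/493 - 1393/142) - 2843 = -770103/70006 - 2843 = -199797161/70006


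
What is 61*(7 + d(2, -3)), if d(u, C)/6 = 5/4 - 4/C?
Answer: 2745/2 ≈ 1372.5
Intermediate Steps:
d(u, C) = 15/2 - 24/C (d(u, C) = 6*(5/4 - 4/C) = 15/2 - 24/C)
61*(7 + d(2, -3)) = 61*(7 + (15/2 - 24/(-3))) = 61*(7 + (15/2 - 24*(-1/3))) = 61*(7 + (15/2 + 8)) = 61*(7 + 31/2) = 61*(45/2) = 2745/2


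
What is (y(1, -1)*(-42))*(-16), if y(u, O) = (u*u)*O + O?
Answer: -1344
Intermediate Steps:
y(u, O) = O + O*u**2 (y(u, O) = u**2*O + O = O*u**2 + O = O + O*u**2)
(y(1, -1)*(-42))*(-16) = (-(1 + 1**2)*(-42))*(-16) = (-(1 + 1)*(-42))*(-16) = (-1*2*(-42))*(-16) = -2*(-42)*(-16) = 84*(-16) = -1344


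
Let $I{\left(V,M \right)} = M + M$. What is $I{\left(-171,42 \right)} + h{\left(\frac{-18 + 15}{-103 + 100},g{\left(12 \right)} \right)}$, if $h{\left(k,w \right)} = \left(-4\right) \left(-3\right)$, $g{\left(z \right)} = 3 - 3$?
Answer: $96$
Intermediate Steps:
$g{\left(z \right)} = 0$
$I{\left(V,M \right)} = 2 M$
$h{\left(k,w \right)} = 12$
$I{\left(-171,42 \right)} + h{\left(\frac{-18 + 15}{-103 + 100},g{\left(12 \right)} \right)} = 2 \cdot 42 + 12 = 84 + 12 = 96$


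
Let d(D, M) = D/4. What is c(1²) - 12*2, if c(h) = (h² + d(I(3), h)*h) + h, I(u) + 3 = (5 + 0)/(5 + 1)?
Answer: -541/24 ≈ -22.542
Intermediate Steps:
I(u) = -13/6 (I(u) = -3 + (5 + 0)/(5 + 1) = -3 + 5/6 = -3 + 5*(⅙) = -3 + ⅚ = -13/6)
d(D, M) = D/4 (d(D, M) = D*(¼) = D/4)
c(h) = h² + 11*h/24 (c(h) = (h² + ((¼)*(-13/6))*h) + h = (h² - 13*h/24) + h = h² + 11*h/24)
c(1²) - 12*2 = (1/24)*1²*(11 + 24*1²) - 12*2 = (1/24)*1*(11 + 24*1) - 24 = (1/24)*1*(11 + 24) - 24 = (1/24)*1*35 - 24 = 35/24 - 24 = -541/24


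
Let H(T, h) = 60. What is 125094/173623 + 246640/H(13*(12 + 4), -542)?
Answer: 2141494118/520869 ≈ 4111.4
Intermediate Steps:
125094/173623 + 246640/H(13*(12 + 4), -542) = 125094/173623 + 246640/60 = 125094*(1/173623) + 246640*(1/60) = 125094/173623 + 12332/3 = 2141494118/520869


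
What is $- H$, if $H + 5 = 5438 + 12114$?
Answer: $-17547$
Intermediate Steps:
$H = 17547$ ($H = -5 + \left(5438 + 12114\right) = -5 + 17552 = 17547$)
$- H = \left(-1\right) 17547 = -17547$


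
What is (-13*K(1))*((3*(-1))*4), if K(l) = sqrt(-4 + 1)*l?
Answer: 156*I*sqrt(3) ≈ 270.2*I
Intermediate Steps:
K(l) = I*l*sqrt(3) (K(l) = sqrt(-3)*l = (I*sqrt(3))*l = I*l*sqrt(3))
(-13*K(1))*((3*(-1))*4) = (-13*I*sqrt(3))*((3*(-1))*4) = (-13*I*sqrt(3))*(-3*4) = -13*I*sqrt(3)*(-12) = 156*I*sqrt(3)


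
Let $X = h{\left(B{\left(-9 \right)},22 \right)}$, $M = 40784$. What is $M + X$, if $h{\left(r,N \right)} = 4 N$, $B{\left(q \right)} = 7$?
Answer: $40872$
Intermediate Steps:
$X = 88$ ($X = 4 \cdot 22 = 88$)
$M + X = 40784 + 88 = 40872$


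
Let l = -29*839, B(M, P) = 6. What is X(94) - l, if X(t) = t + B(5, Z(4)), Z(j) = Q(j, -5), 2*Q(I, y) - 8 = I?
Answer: 24431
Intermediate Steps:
Q(I, y) = 4 + I/2
Z(j) = 4 + j/2
X(t) = 6 + t (X(t) = t + 6 = 6 + t)
l = -24331
X(94) - l = (6 + 94) - 1*(-24331) = 100 + 24331 = 24431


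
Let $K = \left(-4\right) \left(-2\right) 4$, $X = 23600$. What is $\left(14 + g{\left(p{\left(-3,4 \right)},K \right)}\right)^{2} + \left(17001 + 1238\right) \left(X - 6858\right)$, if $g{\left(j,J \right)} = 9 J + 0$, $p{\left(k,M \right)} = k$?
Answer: $305448542$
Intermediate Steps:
$K = 32$ ($K = 8 \cdot 4 = 32$)
$g{\left(j,J \right)} = 9 J$
$\left(14 + g{\left(p{\left(-3,4 \right)},K \right)}\right)^{2} + \left(17001 + 1238\right) \left(X - 6858\right) = \left(14 + 9 \cdot 32\right)^{2} + \left(17001 + 1238\right) \left(23600 - 6858\right) = \left(14 + 288\right)^{2} + 18239 \cdot 16742 = 302^{2} + 305357338 = 91204 + 305357338 = 305448542$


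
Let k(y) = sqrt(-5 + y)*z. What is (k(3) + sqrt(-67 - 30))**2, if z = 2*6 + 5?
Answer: -675 - 34*sqrt(194) ≈ -1148.6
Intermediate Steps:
z = 17 (z = 12 + 5 = 17)
k(y) = 17*sqrt(-5 + y) (k(y) = sqrt(-5 + y)*17 = 17*sqrt(-5 + y))
(k(3) + sqrt(-67 - 30))**2 = (17*sqrt(-5 + 3) + sqrt(-67 - 30))**2 = (17*sqrt(-2) + sqrt(-97))**2 = (17*(I*sqrt(2)) + I*sqrt(97))**2 = (17*I*sqrt(2) + I*sqrt(97))**2 = (I*sqrt(97) + 17*I*sqrt(2))**2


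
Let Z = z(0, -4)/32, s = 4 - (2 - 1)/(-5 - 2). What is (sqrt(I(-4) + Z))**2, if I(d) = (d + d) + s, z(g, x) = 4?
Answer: -209/56 ≈ -3.7321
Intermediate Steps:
s = 29/7 (s = 4 - 1/(-7) = 4 - (-1)/7 = 4 - 1*(-1/7) = 4 + 1/7 = 29/7 ≈ 4.1429)
I(d) = 29/7 + 2*d (I(d) = (d + d) + 29/7 = 2*d + 29/7 = 29/7 + 2*d)
Z = 1/8 (Z = 4/32 = 4*(1/32) = 1/8 ≈ 0.12500)
(sqrt(I(-4) + Z))**2 = (sqrt((29/7 + 2*(-4)) + 1/8))**2 = (sqrt((29/7 - 8) + 1/8))**2 = (sqrt(-27/7 + 1/8))**2 = (sqrt(-209/56))**2 = (I*sqrt(2926)/28)**2 = -209/56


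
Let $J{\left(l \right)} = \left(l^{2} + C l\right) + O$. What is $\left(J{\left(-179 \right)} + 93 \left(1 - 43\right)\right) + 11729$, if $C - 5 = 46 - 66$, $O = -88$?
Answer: $42461$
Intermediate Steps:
$C = -15$ ($C = 5 + \left(46 - 66\right) = 5 - 20 = -15$)
$J{\left(l \right)} = -88 + l^{2} - 15 l$ ($J{\left(l \right)} = \left(l^{2} - 15 l\right) - 88 = -88 + l^{2} - 15 l$)
$\left(J{\left(-179 \right)} + 93 \left(1 - 43\right)\right) + 11729 = \left(\left(-88 + \left(-179\right)^{2} - -2685\right) + 93 \left(1 - 43\right)\right) + 11729 = \left(\left(-88 + 32041 + 2685\right) + 93 \left(-42\right)\right) + 11729 = \left(34638 - 3906\right) + 11729 = 30732 + 11729 = 42461$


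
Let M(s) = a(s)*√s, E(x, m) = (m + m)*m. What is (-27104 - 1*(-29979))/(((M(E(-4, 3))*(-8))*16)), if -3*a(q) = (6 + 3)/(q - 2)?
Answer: 2875*√2/144 ≈ 28.235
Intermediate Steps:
a(q) = -3/(-2 + q) (a(q) = -(6 + 3)/(3*(q - 2)) = -3/(-2 + q))
E(x, m) = 2*m² (E(x, m) = (2*m)*m = 2*m²)
M(s) = -3*√s/(-2 + s) (M(s) = (-3/(-2 + s))*√s = -3*√s/(-2 + s))
(-27104 - 1*(-29979))/(((M(E(-4, 3))*(-8))*16)) = (-27104 - 1*(-29979))/(((-3*√(2*3²)/(-2 + 2*3²)*(-8))*16)) = (-27104 + 29979)/(((-3*√(2*9)/(-2 + 2*9)*(-8))*16)) = 2875/(((-3*√18/(-2 + 18)*(-8))*16)) = 2875/(((-3*3*√2/16*(-8))*16)) = 2875/(((-3*3*√2*1/16*(-8))*16)) = 2875/(((-9*√2/16*(-8))*16)) = 2875/(((9*√2/2)*16)) = 2875/((72*√2)) = 2875*(√2/144) = 2875*√2/144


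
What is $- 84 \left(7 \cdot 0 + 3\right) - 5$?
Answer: $-257$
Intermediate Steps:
$- 84 \left(7 \cdot 0 + 3\right) - 5 = - 84 \left(0 + 3\right) - 5 = \left(-84\right) 3 - 5 = -252 - 5 = -257$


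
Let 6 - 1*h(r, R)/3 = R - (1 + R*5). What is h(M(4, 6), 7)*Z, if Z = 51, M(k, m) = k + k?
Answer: 5355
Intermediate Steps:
M(k, m) = 2*k
h(r, R) = 21 + 12*R (h(r, R) = 18 - 3*(R - (1 + R*5)) = 18 - 3*(R - (1 + 5*R)) = 18 - 3*(R + (-1 - 5*R)) = 18 - 3*(-1 - 4*R) = 18 + (3 + 12*R) = 21 + 12*R)
h(M(4, 6), 7)*Z = (21 + 12*7)*51 = (21 + 84)*51 = 105*51 = 5355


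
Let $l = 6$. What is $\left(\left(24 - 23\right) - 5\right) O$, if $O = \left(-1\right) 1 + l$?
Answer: $-20$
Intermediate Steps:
$O = 5$ ($O = \left(-1\right) 1 + 6 = -1 + 6 = 5$)
$\left(\left(24 - 23\right) - 5\right) O = \left(\left(24 - 23\right) - 5\right) 5 = \left(1 - 5\right) 5 = \left(-4\right) 5 = -20$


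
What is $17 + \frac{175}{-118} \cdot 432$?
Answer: $- \frac{36797}{59} \approx -623.68$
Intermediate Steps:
$17 + \frac{175}{-118} \cdot 432 = 17 + 175 \left(- \frac{1}{118}\right) 432 = 17 - \frac{37800}{59} = - \frac{36797}{59}$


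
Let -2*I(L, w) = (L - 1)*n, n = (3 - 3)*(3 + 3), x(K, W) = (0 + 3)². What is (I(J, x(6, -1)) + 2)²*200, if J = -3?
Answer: 800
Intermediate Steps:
x(K, W) = 9 (x(K, W) = 3² = 9)
n = 0 (n = 0*6 = 0)
I(L, w) = 0 (I(L, w) = -(L - 1)*0/2 = -(-1 + L)*0/2 = -½*0 = 0)
(I(J, x(6, -1)) + 2)²*200 = (0 + 2)²*200 = 2²*200 = 4*200 = 800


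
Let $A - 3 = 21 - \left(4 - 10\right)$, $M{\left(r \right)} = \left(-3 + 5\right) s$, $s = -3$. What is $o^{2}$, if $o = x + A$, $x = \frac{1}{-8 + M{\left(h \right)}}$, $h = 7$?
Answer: $\frac{175561}{196} \approx 895.72$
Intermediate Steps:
$M{\left(r \right)} = -6$ ($M{\left(r \right)} = \left(-3 + 5\right) \left(-3\right) = 2 \left(-3\right) = -6$)
$x = - \frac{1}{14}$ ($x = \frac{1}{-8 - 6} = \frac{1}{-14} = - \frac{1}{14} \approx -0.071429$)
$A = 30$ ($A = 3 + \left(21 - \left(4 - 10\right)\right) = 3 + \left(21 - -6\right) = 3 + \left(21 + 6\right) = 3 + 27 = 30$)
$o = \frac{419}{14}$ ($o = - \frac{1}{14} + 30 = \frac{419}{14} \approx 29.929$)
$o^{2} = \left(\frac{419}{14}\right)^{2} = \frac{175561}{196}$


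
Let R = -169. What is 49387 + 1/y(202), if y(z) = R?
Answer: 8346402/169 ≈ 49387.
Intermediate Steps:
y(z) = -169
49387 + 1/y(202) = 49387 + 1/(-169) = 49387 - 1/169 = 8346402/169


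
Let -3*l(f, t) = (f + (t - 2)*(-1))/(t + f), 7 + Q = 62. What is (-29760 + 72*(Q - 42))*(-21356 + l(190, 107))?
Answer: 182823723848/297 ≈ 6.1557e+8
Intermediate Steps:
Q = 55 (Q = -7 + 62 = 55)
l(f, t) = -(2 + f - t)/(3*(f + t)) (l(f, t) = -(f + (t - 2)*(-1))/(3*(t + f)) = -(f + (-2 + t)*(-1))/(3*(f + t)) = -(f + (2 - t))/(3*(f + t)) = -(2 + f - t)/(3*(f + t)))
(-29760 + 72*(Q - 42))*(-21356 + l(190, 107)) = (-29760 + 72*(55 - 42))*(-21356 + (-2 + 107 - 1*190)/(3*(190 + 107))) = (-29760 + 72*13)*(-21356 + (1/3)*(-2 + 107 - 190)/297) = (-29760 + 936)*(-21356 + (1/3)*(1/297)*(-85)) = -28824*(-21356 - 85/891) = -28824*(-19028281/891) = 182823723848/297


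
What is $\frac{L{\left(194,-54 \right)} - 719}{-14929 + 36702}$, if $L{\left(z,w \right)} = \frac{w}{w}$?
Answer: $- \frac{718}{21773} \approx -0.032977$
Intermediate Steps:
$L{\left(z,w \right)} = 1$
$\frac{L{\left(194,-54 \right)} - 719}{-14929 + 36702} = \frac{1 - 719}{-14929 + 36702} = - \frac{718}{21773}$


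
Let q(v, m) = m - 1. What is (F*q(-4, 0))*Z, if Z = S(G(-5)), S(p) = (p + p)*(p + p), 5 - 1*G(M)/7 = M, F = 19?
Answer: -372400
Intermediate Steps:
q(v, m) = -1 + m
G(M) = 35 - 7*M
S(p) = 4*p² (S(p) = (2*p)*(2*p) = 4*p²)
Z = 19600 (Z = 4*(35 - 7*(-5))² = 4*(35 + 35)² = 4*70² = 4*4900 = 19600)
(F*q(-4, 0))*Z = (19*(-1 + 0))*19600 = (19*(-1))*19600 = -19*19600 = -372400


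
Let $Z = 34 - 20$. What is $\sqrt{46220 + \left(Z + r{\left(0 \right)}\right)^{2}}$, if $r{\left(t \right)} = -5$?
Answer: $\sqrt{46301} \approx 215.18$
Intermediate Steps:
$Z = 14$
$\sqrt{46220 + \left(Z + r{\left(0 \right)}\right)^{2}} = \sqrt{46220 + \left(14 - 5\right)^{2}} = \sqrt{46220 + 9^{2}} = \sqrt{46220 + 81} = \sqrt{46301}$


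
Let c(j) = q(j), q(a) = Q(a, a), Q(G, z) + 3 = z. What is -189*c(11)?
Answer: -1512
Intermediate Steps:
Q(G, z) = -3 + z
q(a) = -3 + a
c(j) = -3 + j
-189*c(11) = -189*(-3 + 11) = -189*8 = -1512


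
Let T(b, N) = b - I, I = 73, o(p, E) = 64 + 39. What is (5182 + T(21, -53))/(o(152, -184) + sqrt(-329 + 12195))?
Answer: -176130/419 + 1710*sqrt(11866)/419 ≈ 24.206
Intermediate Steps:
o(p, E) = 103
T(b, N) = -73 + b (T(b, N) = b - 1*73 = b - 73 = -73 + b)
(5182 + T(21, -53))/(o(152, -184) + sqrt(-329 + 12195)) = (5182 + (-73 + 21))/(103 + sqrt(-329 + 12195)) = (5182 - 52)/(103 + sqrt(11866)) = 5130/(103 + sqrt(11866))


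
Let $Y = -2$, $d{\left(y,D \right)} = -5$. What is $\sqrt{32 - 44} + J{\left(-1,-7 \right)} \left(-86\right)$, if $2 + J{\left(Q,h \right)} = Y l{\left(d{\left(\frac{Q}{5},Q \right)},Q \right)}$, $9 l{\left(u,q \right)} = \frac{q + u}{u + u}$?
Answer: $\frac{2752}{15} + 2 i \sqrt{3} \approx 183.47 + 3.4641 i$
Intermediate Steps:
$l{\left(u,q \right)} = \frac{q + u}{18 u}$ ($l{\left(u,q \right)} = \frac{\left(q + u\right) \frac{1}{u + u}}{9} = \frac{\left(q + u\right) \frac{1}{2 u}}{9} = \frac{\frac{1}{2} \frac{1}{u} \left(q + u\right)}{9} = \frac{q + u}{18 u}$)
$J{\left(Q,h \right)} = - \frac{19}{9} + \frac{Q}{45}$ ($J{\left(Q,h \right)} = -2 - 2 \frac{Q - 5}{18 \left(-5\right)} = -2 - 2 \cdot \frac{1}{18} \left(- \frac{1}{5}\right) \left(-5 + Q\right) = -2 - 2 \left(\frac{1}{18} - \frac{Q}{90}\right) = -2 + \left(- \frac{1}{9} + \frac{Q}{45}\right) = - \frac{19}{9} + \frac{Q}{45}$)
$\sqrt{32 - 44} + J{\left(-1,-7 \right)} \left(-86\right) = \sqrt{32 - 44} + \left(- \frac{19}{9} + \frac{1}{45} \left(-1\right)\right) \left(-86\right) = \sqrt{-12} + \left(- \frac{19}{9} - \frac{1}{45}\right) \left(-86\right) = 2 i \sqrt{3} - - \frac{2752}{15} = 2 i \sqrt{3} + \frac{2752}{15} = \frac{2752}{15} + 2 i \sqrt{3}$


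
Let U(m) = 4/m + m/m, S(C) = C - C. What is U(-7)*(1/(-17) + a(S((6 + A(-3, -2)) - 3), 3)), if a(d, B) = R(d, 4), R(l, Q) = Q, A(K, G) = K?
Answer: 201/119 ≈ 1.6891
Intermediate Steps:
S(C) = 0
U(m) = 1 + 4/m (U(m) = 4/m + 1 = 1 + 4/m)
a(d, B) = 4
U(-7)*(1/(-17) + a(S((6 + A(-3, -2)) - 3), 3)) = ((4 - 7)/(-7))*(1/(-17) + 4) = (-1/7*(-3))*(-1/17 + 4) = (3/7)*(67/17) = 201/119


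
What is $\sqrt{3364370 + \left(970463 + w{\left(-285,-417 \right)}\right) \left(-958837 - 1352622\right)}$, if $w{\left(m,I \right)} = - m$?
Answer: $i \sqrt{2243840836962} \approx 1.4979 \cdot 10^{6} i$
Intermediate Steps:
$\sqrt{3364370 + \left(970463 + w{\left(-285,-417 \right)}\right) \left(-958837 - 1352622\right)} = \sqrt{3364370 + \left(970463 - -285\right) \left(-958837 - 1352622\right)} = \sqrt{3364370 + \left(970463 + 285\right) \left(-2311459\right)} = \sqrt{3364370 + 970748 \left(-2311459\right)} = \sqrt{3364370 - 2243844201332} = \sqrt{-2243840836962} = i \sqrt{2243840836962}$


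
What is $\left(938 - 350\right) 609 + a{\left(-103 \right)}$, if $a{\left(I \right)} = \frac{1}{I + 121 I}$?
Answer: $\frac{4499784071}{12566} \approx 3.5809 \cdot 10^{5}$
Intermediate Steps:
$a{\left(I \right)} = \frac{1}{122 I}$
$\left(938 - 350\right) 609 + a{\left(-103 \right)} = \left(938 - 350\right) 609 + \frac{1}{122 \left(-103\right)} = 588 \cdot 609 + \frac{1}{122} \left(- \frac{1}{103}\right) = 358092 - \frac{1}{12566} = \frac{4499784071}{12566}$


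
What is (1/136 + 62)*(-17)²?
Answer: 143361/8 ≈ 17920.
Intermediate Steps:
(1/136 + 62)*(-17)² = (1/136 + 62)*289 = (8433/136)*289 = 143361/8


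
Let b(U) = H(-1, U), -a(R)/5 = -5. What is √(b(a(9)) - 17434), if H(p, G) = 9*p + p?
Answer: 14*I*√89 ≈ 132.08*I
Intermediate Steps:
a(R) = 25 (a(R) = -5*(-5) = 25)
H(p, G) = 10*p
b(U) = -10 (b(U) = 10*(-1) = -10)
√(b(a(9)) - 17434) = √(-10 - 17434) = √(-17444) = 14*I*√89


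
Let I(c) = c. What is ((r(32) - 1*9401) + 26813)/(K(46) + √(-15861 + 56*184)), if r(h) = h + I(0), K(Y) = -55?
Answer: -68530/613 - 1246*I*√5557/613 ≈ -111.79 - 151.52*I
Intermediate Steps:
r(h) = h (r(h) = h + 0 = h)
((r(32) - 1*9401) + 26813)/(K(46) + √(-15861 + 56*184)) = ((32 - 1*9401) + 26813)/(-55 + √(-15861 + 56*184)) = ((32 - 9401) + 26813)/(-55 + √(-15861 + 10304)) = (-9369 + 26813)/(-55 + √(-5557)) = 17444/(-55 + I*√5557)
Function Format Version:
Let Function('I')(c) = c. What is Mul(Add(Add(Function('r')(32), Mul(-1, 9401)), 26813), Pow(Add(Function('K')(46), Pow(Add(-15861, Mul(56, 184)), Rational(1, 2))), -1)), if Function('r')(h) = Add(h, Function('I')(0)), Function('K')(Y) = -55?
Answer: Add(Rational(-68530, 613), Mul(Rational(-1246, 613), I, Pow(5557, Rational(1, 2)))) ≈ Add(-111.79, Mul(-151.52, I))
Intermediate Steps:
Function('r')(h) = h (Function('r')(h) = Add(h, 0) = h)
Mul(Add(Add(Function('r')(32), Mul(-1, 9401)), 26813), Pow(Add(Function('K')(46), Pow(Add(-15861, Mul(56, 184)), Rational(1, 2))), -1)) = Mul(Add(Add(32, Mul(-1, 9401)), 26813), Pow(Add(-55, Pow(Add(-15861, Mul(56, 184)), Rational(1, 2))), -1)) = Mul(Add(Add(32, -9401), 26813), Pow(Add(-55, Pow(Add(-15861, 10304), Rational(1, 2))), -1)) = Mul(Add(-9369, 26813), Pow(Add(-55, Pow(-5557, Rational(1, 2))), -1)) = Mul(17444, Pow(Add(-55, Mul(I, Pow(5557, Rational(1, 2)))), -1))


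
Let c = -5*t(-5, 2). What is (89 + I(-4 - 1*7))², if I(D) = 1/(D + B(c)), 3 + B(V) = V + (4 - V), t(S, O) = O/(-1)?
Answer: 790321/100 ≈ 7903.2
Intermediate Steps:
t(S, O) = -O (t(S, O) = O*(-1) = -O)
c = 10 (c = -(-5)*2 = -5*(-2) = 10)
B(V) = 1 (B(V) = -3 + (V + (4 - V)) = -3 + 4 = 1)
I(D) = 1/(1 + D) (I(D) = 1/(D + 1) = 1/(1 + D))
(89 + I(-4 - 1*7))² = (89 + 1/(1 + (-4 - 1*7)))² = (89 + 1/(1 + (-4 - 7)))² = (89 + 1/(1 - 11))² = (89 + 1/(-10))² = (89 - ⅒)² = (889/10)² = 790321/100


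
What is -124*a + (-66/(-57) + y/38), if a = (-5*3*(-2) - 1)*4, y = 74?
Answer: -273237/19 ≈ -14381.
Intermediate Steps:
a = 116 (a = (-15*(-2) - 1)*4 = (30 - 1)*4 = 29*4 = 116)
-124*a + (-66/(-57) + y/38) = -124*116 + (-66/(-57) + 74/38) = -14384 + (-66*(-1/57) + 74*(1/38)) = -14384 + (22/19 + 37/19) = -14384 + 59/19 = -273237/19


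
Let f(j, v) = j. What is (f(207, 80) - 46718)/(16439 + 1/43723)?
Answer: -2033600453/718762398 ≈ -2.8293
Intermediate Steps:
(f(207, 80) - 46718)/(16439 + 1/43723) = (207 - 46718)/(16439 + 1/43723) = -46511/(16439 + 1/43723) = -46511/718762398/43723 = -46511*43723/718762398 = -2033600453/718762398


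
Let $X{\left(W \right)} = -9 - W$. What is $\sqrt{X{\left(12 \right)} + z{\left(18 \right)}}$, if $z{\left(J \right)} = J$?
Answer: $i \sqrt{3} \approx 1.732 i$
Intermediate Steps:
$\sqrt{X{\left(12 \right)} + z{\left(18 \right)}} = \sqrt{\left(-9 - 12\right) + 18} = \sqrt{-21 + 18} = \sqrt{-3} = i \sqrt{3}$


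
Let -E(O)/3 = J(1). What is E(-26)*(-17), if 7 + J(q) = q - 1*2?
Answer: -408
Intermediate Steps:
J(q) = -9 + q (J(q) = -7 + (q - 1*2) = -7 + (q - 2) = -7 + (-2 + q) = -9 + q)
E(O) = 24 (E(O) = -3*(-9 + 1) = -3*(-8) = 24)
E(-26)*(-17) = 24*(-17) = -408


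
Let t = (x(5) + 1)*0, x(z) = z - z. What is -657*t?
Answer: 0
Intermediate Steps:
x(z) = 0
t = 0 (t = (0 + 1)*0 = 1*0 = 0)
-657*t = -657*0 = 0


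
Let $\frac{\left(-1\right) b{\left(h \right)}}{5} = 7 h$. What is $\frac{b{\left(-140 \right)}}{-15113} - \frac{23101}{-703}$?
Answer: $\frac{49382959}{1517777} \approx 32.536$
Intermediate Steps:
$b{\left(h \right)} = - 35 h$ ($b{\left(h \right)} = - 5 \cdot 7 h = - 35 h$)
$\frac{b{\left(-140 \right)}}{-15113} - \frac{23101}{-703} = \frac{\left(-35\right) \left(-140\right)}{-15113} - \frac{23101}{-703} = 4900 \left(- \frac{1}{15113}\right) - - \frac{23101}{703} = - \frac{700}{2159} + \frac{23101}{703} = \frac{49382959}{1517777}$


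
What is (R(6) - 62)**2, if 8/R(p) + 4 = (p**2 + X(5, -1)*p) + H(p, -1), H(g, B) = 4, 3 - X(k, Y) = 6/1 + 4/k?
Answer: 4104676/1089 ≈ 3769.2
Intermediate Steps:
X(k, Y) = -3 - 4/k (X(k, Y) = 3 - (6/1 + 4/k) = 3 - (6*1 + 4/k) = 3 - (6 + 4/k) = 3 + (-6 - 4/k) = -3 - 4/k)
R(p) = 8/(p**2 - 19*p/5) (R(p) = 8/(-4 + ((p**2 + (-3 - 4/5)*p) + 4)) = 8/(-4 + ((p**2 - 19*p/5) + 4)) = 8/(-4 + (4 + p**2 - 19*p/5)) = 8/(p**2 - 19*p/5))
(R(6) - 62)**2 = (40/(6*(-19 + 5*6)) - 62)**2 = (40*(1/6)/(-19 + 30) - 62)**2 = (40*(1/6)/11 - 62)**2 = (40*(1/6)*(1/11) - 62)**2 = (20/33 - 62)**2 = (-2026/33)**2 = 4104676/1089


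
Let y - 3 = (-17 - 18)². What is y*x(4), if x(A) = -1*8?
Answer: -9824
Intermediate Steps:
y = 1228 (y = 3 + (-17 - 18)² = 3 + (-35)² = 3 + 1225 = 1228)
x(A) = -8
y*x(4) = 1228*(-8) = -9824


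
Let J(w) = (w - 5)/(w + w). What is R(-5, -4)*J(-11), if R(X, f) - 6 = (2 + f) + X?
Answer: -8/11 ≈ -0.72727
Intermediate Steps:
R(X, f) = 8 + X + f (R(X, f) = 6 + ((2 + f) + X) = 6 + (2 + X + f) = 8 + X + f)
J(w) = (-5 + w)/(2*w) (J(w) = (-5 + w)/((2*w)) = (-5 + w)*(1/(2*w)) = (-5 + w)/(2*w))
R(-5, -4)*J(-11) = (8 - 5 - 4)*((½)*(-5 - 11)/(-11)) = -(-1)*(-16)/(2*11) = -1*8/11 = -8/11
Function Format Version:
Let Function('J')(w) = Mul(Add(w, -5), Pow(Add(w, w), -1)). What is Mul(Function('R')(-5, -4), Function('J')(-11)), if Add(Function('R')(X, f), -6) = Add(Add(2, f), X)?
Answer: Rational(-8, 11) ≈ -0.72727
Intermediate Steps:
Function('R')(X, f) = Add(8, X, f) (Function('R')(X, f) = Add(6, Add(Add(2, f), X)) = Add(6, Add(2, X, f)) = Add(8, X, f))
Function('J')(w) = Mul(Rational(1, 2), Pow(w, -1), Add(-5, w)) (Function('J')(w) = Mul(Add(-5, w), Pow(Mul(2, w), -1)) = Mul(Add(-5, w), Mul(Rational(1, 2), Pow(w, -1))) = Mul(Rational(1, 2), Pow(w, -1), Add(-5, w)))
Mul(Function('R')(-5, -4), Function('J')(-11)) = Mul(Add(8, -5, -4), Mul(Rational(1, 2), Pow(-11, -1), Add(-5, -11))) = Mul(-1, Mul(Rational(1, 2), Rational(-1, 11), -16)) = Mul(-1, Rational(8, 11)) = Rational(-8, 11)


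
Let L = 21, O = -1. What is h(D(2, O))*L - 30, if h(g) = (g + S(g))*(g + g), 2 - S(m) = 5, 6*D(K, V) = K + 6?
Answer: -370/3 ≈ -123.33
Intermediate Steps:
D(K, V) = 1 + K/6 (D(K, V) = (K + 6)/6 = (6 + K)/6 = 1 + K/6)
S(m) = -3 (S(m) = 2 - 1*5 = 2 - 5 = -3)
h(g) = 2*g*(-3 + g) (h(g) = (g - 3)*(g + g) = (-3 + g)*(2*g) = 2*g*(-3 + g))
h(D(2, O))*L - 30 = (2*(1 + (⅙)*2)*(-3 + (1 + (⅙)*2)))*21 - 30 = (2*(1 + ⅓)*(-3 + (1 + ⅓)))*21 - 30 = (2*(4/3)*(-3 + 4/3))*21 - 30 = (2*(4/3)*(-5/3))*21 - 30 = -40/9*21 - 30 = -280/3 - 30 = -370/3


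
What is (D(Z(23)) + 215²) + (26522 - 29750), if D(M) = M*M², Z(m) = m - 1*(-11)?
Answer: 82301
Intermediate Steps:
Z(m) = 11 + m (Z(m) = m + 11 = 11 + m)
D(M) = M³
(D(Z(23)) + 215²) + (26522 - 29750) = ((11 + 23)³ + 215²) + (26522 - 29750) = (34³ + 46225) - 3228 = (39304 + 46225) - 3228 = 85529 - 3228 = 82301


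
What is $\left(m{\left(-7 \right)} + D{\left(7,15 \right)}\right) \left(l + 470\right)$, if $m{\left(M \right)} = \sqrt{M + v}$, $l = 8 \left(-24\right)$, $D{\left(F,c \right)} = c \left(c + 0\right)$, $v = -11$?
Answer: $62550 + 834 i \sqrt{2} \approx 62550.0 + 1179.5 i$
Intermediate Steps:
$D{\left(F,c \right)} = c^{2}$ ($D{\left(F,c \right)} = c c = c^{2}$)
$l = -192$
$m{\left(M \right)} = \sqrt{-11 + M}$ ($m{\left(M \right)} = \sqrt{M - 11} = \sqrt{-11 + M}$)
$\left(m{\left(-7 \right)} + D{\left(7,15 \right)}\right) \left(l + 470\right) = \left(\sqrt{-11 - 7} + 15^{2}\right) \left(-192 + 470\right) = \left(\sqrt{-18} + 225\right) 278 = \left(3 i \sqrt{2} + 225\right) 278 = \left(225 + 3 i \sqrt{2}\right) 278 = 62550 + 834 i \sqrt{2}$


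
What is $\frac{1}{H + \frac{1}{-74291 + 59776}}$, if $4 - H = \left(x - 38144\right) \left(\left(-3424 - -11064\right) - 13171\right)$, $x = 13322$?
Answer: $- \frac{14515}{1992771288171} \approx -7.2838 \cdot 10^{-9}$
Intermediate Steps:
$H = -137290478$ ($H = 4 - \left(13322 - 38144\right) \left(\left(-3424 - -11064\right) - 13171\right) = 4 - - 24822 \left(\left(-3424 + 11064\right) - 13171\right) = 4 - - 24822 \left(7640 - 13171\right) = 4 - \left(-24822\right) \left(-5531\right) = 4 - 137290482 = -137290478$)
$\frac{1}{H + \frac{1}{-74291 + 59776}} = \frac{1}{-137290478 + \frac{1}{-74291 + 59776}} = \frac{1}{-137290478 + \frac{1}{-14515}} = \frac{1}{-137290478 - \frac{1}{14515}} = \frac{1}{- \frac{1992771288171}{14515}} = - \frac{14515}{1992771288171}$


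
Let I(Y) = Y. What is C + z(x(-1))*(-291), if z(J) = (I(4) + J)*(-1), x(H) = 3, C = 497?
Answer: 2534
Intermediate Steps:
z(J) = -4 - J (z(J) = (4 + J)*(-1) = -4 - J)
C + z(x(-1))*(-291) = 497 + (-4 - 1*3)*(-291) = 497 + (-4 - 3)*(-291) = 497 - 7*(-291) = 497 + 2037 = 2534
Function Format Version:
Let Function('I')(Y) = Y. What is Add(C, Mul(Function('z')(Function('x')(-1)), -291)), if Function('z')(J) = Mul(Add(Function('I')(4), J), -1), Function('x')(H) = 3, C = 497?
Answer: 2534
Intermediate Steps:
Function('z')(J) = Add(-4, Mul(-1, J)) (Function('z')(J) = Mul(Add(4, J), -1) = Add(-4, Mul(-1, J)))
Add(C, Mul(Function('z')(Function('x')(-1)), -291)) = Add(497, Mul(Add(-4, Mul(-1, 3)), -291)) = Add(497, Mul(Add(-4, -3), -291)) = Add(497, Mul(-7, -291)) = Add(497, 2037) = 2534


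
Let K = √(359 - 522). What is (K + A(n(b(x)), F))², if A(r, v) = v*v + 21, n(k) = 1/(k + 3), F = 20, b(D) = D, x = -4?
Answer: (421 + I*√163)² ≈ 1.7708e+5 + 10750.0*I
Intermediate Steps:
n(k) = 1/(3 + k)
A(r, v) = 21 + v² (A(r, v) = v² + 21 = 21 + v²)
K = I*√163 (K = √(-163) = I*√163 ≈ 12.767*I)
(K + A(n(b(x)), F))² = (I*√163 + (21 + 20²))² = (I*√163 + (21 + 400))² = (I*√163 + 421)² = (421 + I*√163)²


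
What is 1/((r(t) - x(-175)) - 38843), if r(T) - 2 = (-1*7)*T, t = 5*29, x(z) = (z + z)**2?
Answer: -1/162356 ≈ -6.1593e-6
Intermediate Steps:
x(z) = 4*z**2 (x(z) = (2*z)**2 = 4*z**2)
t = 145
r(T) = 2 - 7*T (r(T) = 2 + (-1*7)*T = 2 - 7*T)
1/((r(t) - x(-175)) - 38843) = 1/(((2 - 7*145) - 4*(-175)**2) - 38843) = 1/(((2 - 1015) - 4*30625) - 38843) = 1/((-1013 - 1*122500) - 38843) = 1/((-1013 - 122500) - 38843) = 1/(-123513 - 38843) = 1/(-162356) = -1/162356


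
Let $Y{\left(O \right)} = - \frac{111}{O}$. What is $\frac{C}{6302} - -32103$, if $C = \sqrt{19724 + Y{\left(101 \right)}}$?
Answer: $32103 + \frac{\sqrt{201193313}}{636502} \approx 32103.0$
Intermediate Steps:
$C = \frac{\sqrt{201193313}}{101}$ ($C = \sqrt{19724 - \frac{111}{101}} = \sqrt{\frac{1992013}{101}} = \frac{\sqrt{201193313}}{101} \approx 140.44$)
$\frac{C}{6302} - -32103 = \frac{\frac{1}{101} \sqrt{201193313}}{6302} - -32103 = \frac{\sqrt{201193313}}{101} \cdot \frac{1}{6302} + 32103 = \frac{\sqrt{201193313}}{636502} + 32103 = 32103 + \frac{\sqrt{201193313}}{636502}$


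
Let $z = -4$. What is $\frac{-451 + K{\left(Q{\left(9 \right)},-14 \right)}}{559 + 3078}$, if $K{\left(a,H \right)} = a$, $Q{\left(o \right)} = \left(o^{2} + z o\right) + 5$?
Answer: $- \frac{401}{3637} \approx -0.11026$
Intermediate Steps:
$Q{\left(o \right)} = 5 + o^{2} - 4 o$ ($Q{\left(o \right)} = \left(o^{2} - 4 o\right) + 5 = 5 + o^{2} - 4 o$)
$\frac{-451 + K{\left(Q{\left(9 \right)},-14 \right)}}{559 + 3078} = \frac{-451 + \left(5 + 9^{2} - 36\right)}{559 + 3078} = \frac{-451 + \left(5 + 81 - 36\right)}{3637} = \left(-451 + 50\right) \frac{1}{3637} = \left(-401\right) \frac{1}{3637} = - \frac{401}{3637}$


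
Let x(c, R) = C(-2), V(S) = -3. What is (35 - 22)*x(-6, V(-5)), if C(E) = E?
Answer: -26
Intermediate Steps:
x(c, R) = -2
(35 - 22)*x(-6, V(-5)) = (35 - 22)*(-2) = 13*(-2) = -26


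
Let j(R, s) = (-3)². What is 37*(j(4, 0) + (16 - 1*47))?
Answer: -814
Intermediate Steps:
j(R, s) = 9
37*(j(4, 0) + (16 - 1*47)) = 37*(9 + (16 - 1*47)) = 37*(9 + (16 - 47)) = 37*(9 - 31) = 37*(-22) = -814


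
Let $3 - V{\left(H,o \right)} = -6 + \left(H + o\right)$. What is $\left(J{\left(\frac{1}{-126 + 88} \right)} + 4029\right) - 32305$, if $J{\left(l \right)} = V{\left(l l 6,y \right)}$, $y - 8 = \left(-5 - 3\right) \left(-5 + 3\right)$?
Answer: $- \frac{20426105}{722} \approx -28291.0$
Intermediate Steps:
$y = 24$ ($y = 8 + \left(-5 - 3\right) \left(-5 + 3\right) = 8 - -16 = 8 + 16 = 24$)
$V{\left(H,o \right)} = 9 - H - o$ ($V{\left(H,o \right)} = 3 - \left(-6 + \left(H + o\right)\right) = 3 - \left(-6 + H + o\right) = 9 - H - o$)
$J{\left(l \right)} = -15 - 6 l^{2}$ ($J{\left(l \right)} = 9 - l l 6 - 24 = 9 - l^{2} \cdot 6 - 24 = 9 - 6 l^{2} - 24 = -15 - 6 l^{2}$)
$\left(J{\left(\frac{1}{-126 + 88} \right)} + 4029\right) - 32305 = \left(\left(-15 - 6 \left(\frac{1}{-126 + 88}\right)^{2}\right) + 4029\right) - 32305 = \left(\left(-15 - 6 \left(\frac{1}{-38}\right)^{2}\right) + 4029\right) - 32305 = \left(\left(-15 - 6 \left(- \frac{1}{38}\right)^{2}\right) + 4029\right) - 32305 = \left(\left(-15 - \frac{3}{722}\right) + 4029\right) - 32305 = \left(- \frac{10833}{722} + 4029\right) - 32305 = \frac{2898105}{722} - 32305 = - \frac{20426105}{722}$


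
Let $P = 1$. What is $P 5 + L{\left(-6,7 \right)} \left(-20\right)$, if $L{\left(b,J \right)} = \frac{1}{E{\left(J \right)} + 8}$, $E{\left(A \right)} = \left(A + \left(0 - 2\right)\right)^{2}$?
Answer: $\frac{145}{33} \approx 4.3939$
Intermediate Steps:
$E{\left(A \right)} = \left(-2 + A\right)^{2}$ ($E{\left(A \right)} = \left(A - 2\right)^{2} = \left(-2 + A\right)^{2}$)
$L{\left(b,J \right)} = \frac{1}{8 + \left(-2 + J\right)^{2}}$ ($L{\left(b,J \right)} = \frac{1}{\left(-2 + J\right)^{2} + 8} = \frac{1}{8 + \left(-2 + J\right)^{2}}$)
$P 5 + L{\left(-6,7 \right)} \left(-20\right) = 1 \cdot 5 + \frac{1}{8 + \left(-2 + 7\right)^{2}} \left(-20\right) = 5 + \frac{1}{8 + 5^{2}} \left(-20\right) = 5 + \frac{1}{8 + 25} \left(-20\right) = 5 + \frac{1}{33} \left(-20\right) = 5 - \frac{20}{33} = \frac{145}{33}$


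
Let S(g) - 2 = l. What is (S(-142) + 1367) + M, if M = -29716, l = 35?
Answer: -28312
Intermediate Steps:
S(g) = 37 (S(g) = 2 + 35 = 37)
(S(-142) + 1367) + M = (37 + 1367) - 29716 = 1404 - 29716 = -28312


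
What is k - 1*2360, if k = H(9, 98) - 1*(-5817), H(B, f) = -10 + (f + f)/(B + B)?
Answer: 31121/9 ≈ 3457.9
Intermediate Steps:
H(B, f) = -10 + f/B (H(B, f) = -10 + (2*f)/((2*B)) = -10 + (2*f)*(1/(2*B)) = -10 + f/B)
k = 52361/9 (k = (-10 + 98/9) - 1*(-5817) = (-10 + 98*(1/9)) + 5817 = (-10 + 98/9) + 5817 = 8/9 + 5817 = 52361/9 ≈ 5817.9)
k - 1*2360 = 52361/9 - 1*2360 = 52361/9 - 2360 = 31121/9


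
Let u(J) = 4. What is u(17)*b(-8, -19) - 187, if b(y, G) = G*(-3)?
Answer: 41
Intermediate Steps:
b(y, G) = -3*G
u(17)*b(-8, -19) - 187 = 4*(-3*(-19)) - 187 = 4*57 - 187 = 228 - 187 = 41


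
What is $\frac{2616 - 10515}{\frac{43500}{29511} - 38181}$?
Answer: $\frac{77702463}{375571997} \approx 0.20689$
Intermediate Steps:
$\frac{2616 - 10515}{\frac{43500}{29511} - 38181} = - \frac{7899}{43500 \cdot \frac{1}{29511} - 38181} = - \frac{7899}{\frac{14500}{9837} - 38181} = - \frac{7899}{- \frac{375571997}{9837}} = \left(-7899\right) \left(- \frac{9837}{375571997}\right) = \frac{77702463}{375571997}$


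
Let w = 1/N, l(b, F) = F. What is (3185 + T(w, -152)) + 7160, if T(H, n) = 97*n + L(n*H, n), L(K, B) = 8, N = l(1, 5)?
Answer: -4391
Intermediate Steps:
N = 5
w = ⅕ (w = 1/5 = ⅕ ≈ 0.20000)
T(H, n) = 8 + 97*n (T(H, n) = 97*n + 8 = 8 + 97*n)
(3185 + T(w, -152)) + 7160 = (3185 + (8 + 97*(-152))) + 7160 = (3185 + (8 - 14744)) + 7160 = (3185 - 14736) + 7160 = -11551 + 7160 = -4391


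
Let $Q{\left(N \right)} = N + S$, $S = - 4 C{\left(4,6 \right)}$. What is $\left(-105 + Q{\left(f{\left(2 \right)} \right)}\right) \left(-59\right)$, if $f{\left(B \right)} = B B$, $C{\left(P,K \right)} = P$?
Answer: $6903$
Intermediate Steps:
$f{\left(B \right)} = B^{2}$
$S = -16$ ($S = \left(-4\right) 4 = -16$)
$Q{\left(N \right)} = -16 + N$ ($Q{\left(N \right)} = N - 16 = -16 + N$)
$\left(-105 + Q{\left(f{\left(2 \right)} \right)}\right) \left(-59\right) = \left(-105 - \left(16 - 2^{2}\right)\right) \left(-59\right) = \left(-105 + \left(-16 + 4\right)\right) \left(-59\right) = \left(-105 - 12\right) \left(-59\right) = \left(-117\right) \left(-59\right) = 6903$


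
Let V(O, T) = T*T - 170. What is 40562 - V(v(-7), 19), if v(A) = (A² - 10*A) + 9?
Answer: 40371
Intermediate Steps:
v(A) = 9 + A² - 10*A
V(O, T) = -170 + T² (V(O, T) = T² - 170 = -170 + T²)
40562 - V(v(-7), 19) = 40562 - (-170 + 19²) = 40562 - (-170 + 361) = 40562 - 1*191 = 40562 - 191 = 40371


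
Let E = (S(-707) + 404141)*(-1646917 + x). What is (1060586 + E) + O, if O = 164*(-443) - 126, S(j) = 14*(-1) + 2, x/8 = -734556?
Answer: -3040408986277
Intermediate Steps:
x = -5876448 (x = 8*(-734556) = -5876448)
S(j) = -12 (S(j) = -14 + 2 = -12)
E = -3040409974085 (E = (-12 + 404141)*(-1646917 - 5876448) = 404129*(-7523365) = -3040409974085)
O = -72778 (O = -72652 - 126 = -72778)
(1060586 + E) + O = (1060586 - 3040409974085) - 72778 = -3040408913499 - 72778 = -3040408986277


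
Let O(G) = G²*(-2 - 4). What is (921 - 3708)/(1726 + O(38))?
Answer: 2787/6938 ≈ 0.40170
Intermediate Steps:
O(G) = -6*G² (O(G) = G²*(-6) = -6*G²)
(921 - 3708)/(1726 + O(38)) = (921 - 3708)/(1726 - 6*38²) = -2787/(1726 - 6*1444) = -2787/(1726 - 8664) = -2787/(-6938) = -2787*(-1/6938) = 2787/6938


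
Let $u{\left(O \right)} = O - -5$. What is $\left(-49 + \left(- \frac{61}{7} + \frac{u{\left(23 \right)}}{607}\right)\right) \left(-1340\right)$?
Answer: $\frac{328342880}{4249} \approx 77275.0$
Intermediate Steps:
$u{\left(O \right)} = 5 + O$ ($u{\left(O \right)} = O + 5 = 5 + O$)
$\left(-49 + \left(- \frac{61}{7} + \frac{u{\left(23 \right)}}{607}\right)\right) \left(-1340\right) = \left(-49 - \left(\frac{61}{7} - \frac{5 + 23}{607}\right)\right) \left(-1340\right) = \left(-49 + \left(\left(-61\right) \frac{1}{7} + 28 \cdot \frac{1}{607}\right)\right) \left(-1340\right) = \left(-49 + \left(- \frac{61}{7} + \frac{28}{607}\right)\right) \left(-1340\right) = \left(-49 - \frac{36831}{4249}\right) \left(-1340\right) = \left(- \frac{245032}{4249}\right) \left(-1340\right) = \frac{328342880}{4249}$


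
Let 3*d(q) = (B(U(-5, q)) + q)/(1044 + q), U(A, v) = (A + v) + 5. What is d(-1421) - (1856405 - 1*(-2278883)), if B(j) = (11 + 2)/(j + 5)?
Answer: -6622645178699/1601496 ≈ -4.1353e+6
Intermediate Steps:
U(A, v) = 5 + A + v
B(j) = 13/(5 + j)
d(q) = (q + 13/(5 + q))/(3*(1044 + q)) (d(q) = ((13/(5 + (5 - 5 + q)) + q)/(1044 + q))/3 = ((13/(5 + q) + q)/(1044 + q))/3 = ((q + 13/(5 + q))/(1044 + q))/3 = (q + 13/(5 + q))/(3*(1044 + q)))
d(-1421) - (1856405 - 1*(-2278883)) = (13 - 1421*(5 - 1421))/(3*(5 - 1421)*(1044 - 1421)) - (1856405 - 1*(-2278883)) = (⅓)*(13 - 1421*(-1416))/(-1416*(-377)) - (1856405 + 2278883) = (⅓)*(-1/1416)*(-1/377)*(13 + 2012136) - 1*4135288 = (⅓)*(-1/1416)*(-1/377)*2012149 - 4135288 = 2012149/1601496 - 4135288 = -6622645178699/1601496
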